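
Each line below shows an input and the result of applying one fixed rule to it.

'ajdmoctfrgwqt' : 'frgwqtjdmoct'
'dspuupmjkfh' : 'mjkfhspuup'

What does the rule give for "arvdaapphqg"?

Rule — delete the first character, then swap the front and back halves of the string.
Working it through for "arvdaapphqg": intermediate "rvdaapphqg", final "pphqgrvdaa".

pphqgrvdaa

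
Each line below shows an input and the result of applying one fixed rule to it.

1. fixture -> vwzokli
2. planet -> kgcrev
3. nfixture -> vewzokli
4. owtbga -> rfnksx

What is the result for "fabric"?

Each output is the input with this applied: move the last character to the front, then shift every letter 9 places backward in the alphabet (wrapping around).
Starting from "fabric": after the first operation, "cfabri"; after the second, "twrsiz".

twrsiz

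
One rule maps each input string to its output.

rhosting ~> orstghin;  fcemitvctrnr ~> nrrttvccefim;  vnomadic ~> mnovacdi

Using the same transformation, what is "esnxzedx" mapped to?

sxxzdeen

Each output is the input with this applied: sort the characters into alphabetical order, then swap the front and back halves of the string.
Doing the same to "esnxzedx": "sxxzdeen".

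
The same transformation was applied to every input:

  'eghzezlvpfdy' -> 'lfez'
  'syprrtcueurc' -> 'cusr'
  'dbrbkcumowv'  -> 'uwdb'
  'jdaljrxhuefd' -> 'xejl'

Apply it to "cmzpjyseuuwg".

sucp

The pattern: keep one character in every 3, starting at position 1 (positions 1st, 4th, 7th, ...), then swap the front and back halves of the string.
Working it through for "cmzpjyseuuwg": intermediate "cpsu", final "sucp".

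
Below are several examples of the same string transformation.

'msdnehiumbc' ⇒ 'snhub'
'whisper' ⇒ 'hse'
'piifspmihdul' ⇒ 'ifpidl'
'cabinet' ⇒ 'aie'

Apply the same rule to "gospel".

The pattern: keep every other character starting from the second (positions 2nd, 4th, 6th, ...).
"gospel" → "opl".

opl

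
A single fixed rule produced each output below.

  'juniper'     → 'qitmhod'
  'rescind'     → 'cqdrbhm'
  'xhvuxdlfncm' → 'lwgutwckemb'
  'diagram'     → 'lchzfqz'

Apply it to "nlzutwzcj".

imkytsvyb

The pattern: move the last character to the front, then shift every letter 1 place backward in the alphabet (wrapping around).
On "nlzutwzcj": the first step gives "jnlzutwzc", and the second then gives "imkytsvyb".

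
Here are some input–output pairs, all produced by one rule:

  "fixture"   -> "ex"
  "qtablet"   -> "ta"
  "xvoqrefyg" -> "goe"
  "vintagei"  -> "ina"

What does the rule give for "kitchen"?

nt

The transformation: take characters alternately from the front and the back (1st, last, 2nd, 2nd-last, ...), then keep one character in every 3, starting at position 2 (positions 2nd, 5th, 8th, ...).
So "kitchen" becomes "nt".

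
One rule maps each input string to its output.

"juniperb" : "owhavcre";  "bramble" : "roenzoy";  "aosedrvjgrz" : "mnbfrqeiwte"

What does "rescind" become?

What's happening: move the last character to the front, then shift every letter 13 places forward in the alphabet (wrapping around) — i.e. ROT13.
Applying both steps to "rescind": "drescin", then "qerfpva".

qerfpva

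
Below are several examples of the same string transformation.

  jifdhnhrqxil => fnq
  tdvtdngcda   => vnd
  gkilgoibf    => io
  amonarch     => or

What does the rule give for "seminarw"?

Rule — delete the last character, then keep one character in every 3, starting at position 3 (positions 3rd, 6th, 9th, ...).
For "seminarw" the result is "ma".

ma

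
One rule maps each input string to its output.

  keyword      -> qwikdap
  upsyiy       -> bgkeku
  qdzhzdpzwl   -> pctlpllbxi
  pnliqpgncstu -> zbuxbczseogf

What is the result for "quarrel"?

gcdmqdx

The pattern: swap each adjacent pair of characters (1↔2, 3↔4, ...), then shift every letter 12 places forward in the alphabet (wrapping around).
Starting from "quarrel": after the first operation, "uqraerl"; after the second, "gcdmqdx".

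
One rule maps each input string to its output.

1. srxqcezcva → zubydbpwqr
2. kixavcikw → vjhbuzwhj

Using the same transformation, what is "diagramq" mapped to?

plzqfzhc

Looking at the pairs, the operation is to reverse the string, then shift every letter 1 place backward in the alphabet (wrapping around).
On "diagramq": the first step gives "qmargaid", and the second then gives "plzqfzhc".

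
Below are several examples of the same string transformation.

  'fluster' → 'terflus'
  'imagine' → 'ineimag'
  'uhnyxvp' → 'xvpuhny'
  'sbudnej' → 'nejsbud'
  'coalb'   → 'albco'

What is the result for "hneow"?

The transformation: move the last 3 characters to the front (rotate right by 3).
On "hneow" that produces "eowhn".

eowhn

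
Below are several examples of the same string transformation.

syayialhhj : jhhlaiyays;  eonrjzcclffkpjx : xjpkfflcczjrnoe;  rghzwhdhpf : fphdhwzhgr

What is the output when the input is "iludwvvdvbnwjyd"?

In each case the input is transformed by: reverse the string.
Applying that to "iludwvvdvbnwjyd" gives "dyjwnbvdvvwduli".

dyjwnbvdvvwduli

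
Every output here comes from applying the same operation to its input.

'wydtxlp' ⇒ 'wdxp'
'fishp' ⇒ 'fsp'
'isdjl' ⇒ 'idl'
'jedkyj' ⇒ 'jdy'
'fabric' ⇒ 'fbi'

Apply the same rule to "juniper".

jnpr

In each case the input is transformed by: keep every other character starting from the first (positions 1st, 3rd, 5th, ...).
Applying that to "juniper" gives "jnpr".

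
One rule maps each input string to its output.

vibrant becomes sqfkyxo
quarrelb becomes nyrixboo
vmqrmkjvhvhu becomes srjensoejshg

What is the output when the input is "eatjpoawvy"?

bvxsqtgxml

The rule is to shift every letter 3 places backward in the alphabet (wrapping around), then take characters alternately from the front and the back (1st, last, 2nd, 2nd-last, ...).
"eatjpoawvy" → "bvxsqtgxml".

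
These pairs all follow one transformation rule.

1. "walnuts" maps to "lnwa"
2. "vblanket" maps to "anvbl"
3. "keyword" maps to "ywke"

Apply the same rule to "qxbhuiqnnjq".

Looking at the pairs, the operation is to delete the last 3 characters, then move the last 2 characters to the front (rotate right by 2).
Starting from "qxbhuiqnnjq": after the first operation, "qxbhuiqn"; after the second, "qnqxbhui".

qnqxbhui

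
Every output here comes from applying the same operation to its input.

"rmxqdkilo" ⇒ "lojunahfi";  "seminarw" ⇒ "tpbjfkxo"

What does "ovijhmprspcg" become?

dlsfgejmopmz

Looking at the pairs, the operation is to move the last character to the front, then shift every letter 3 places backward in the alphabet (wrapping around).
For "ovijhmprspcg" the result is "dlsfgejmopmz".
(Check on "seminarw": → "wseminar" → "tpbjfkxo" ✓)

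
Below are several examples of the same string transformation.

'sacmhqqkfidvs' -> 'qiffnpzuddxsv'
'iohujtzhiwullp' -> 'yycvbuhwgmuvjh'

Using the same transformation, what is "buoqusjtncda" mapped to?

The transformation: move the last 3 characters to the front (rotate right by 3), then shift every letter 13 places forward in the alphabet (wrapping around) — i.e. ROT13.
For "buoqusjtncda" the result is "pqnohbdhfwga".

pqnohbdhfwga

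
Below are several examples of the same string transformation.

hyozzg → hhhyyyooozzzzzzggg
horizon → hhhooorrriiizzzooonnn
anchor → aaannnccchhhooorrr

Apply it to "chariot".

ccchhhaaarrriiiooottt

What's happening: repeat every character 3 times.
Doing the same to "chariot": "ccchhhaaarrriiiooottt".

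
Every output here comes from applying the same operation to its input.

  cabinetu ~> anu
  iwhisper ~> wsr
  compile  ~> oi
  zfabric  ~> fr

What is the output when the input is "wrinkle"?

In each case the input is transformed by: keep one character in every 3, starting at position 2 (positions 2nd, 5th, 8th, ...).
Doing the same to "wrinkle": "rk".

rk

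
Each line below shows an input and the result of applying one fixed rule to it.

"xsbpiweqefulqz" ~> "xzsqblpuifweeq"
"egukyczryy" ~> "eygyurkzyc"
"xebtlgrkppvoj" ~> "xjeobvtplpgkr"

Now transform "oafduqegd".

Looking at the pairs, the operation is to take characters alternately from the front and the back (1st, last, 2nd, 2nd-last, ...).
Applying that to "oafduqegd" gives "odagfedqu".

odagfedqu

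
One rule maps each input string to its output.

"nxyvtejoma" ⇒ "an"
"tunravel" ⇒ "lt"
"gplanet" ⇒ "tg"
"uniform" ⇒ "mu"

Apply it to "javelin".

nj

The pattern: move the first character to the end, then keep only the last 2 characters.
Applying both steps to "javelin": "avelinj", then "nj".
(Check on "gplanet": → "planetg" → "tg" ✓)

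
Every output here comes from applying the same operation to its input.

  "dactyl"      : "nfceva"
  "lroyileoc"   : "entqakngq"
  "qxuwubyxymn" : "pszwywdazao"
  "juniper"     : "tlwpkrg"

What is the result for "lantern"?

pncpvgt

Rule — shift every letter 2 places forward in the alphabet (wrapping around), then move the last character to the front.
Applying both steps to "lantern": "ncpvgtp", then "pncpvgt".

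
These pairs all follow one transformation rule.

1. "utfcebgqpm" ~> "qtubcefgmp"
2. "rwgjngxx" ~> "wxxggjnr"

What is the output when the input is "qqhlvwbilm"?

The transformation: sort the characters into alphabetical order, then move the last 3 characters to the front (rotate right by 3).
On "qqhlvwbilm": the first step gives "bhillmqqvw", and the second then gives "qvwbhillmq".

qvwbhillmq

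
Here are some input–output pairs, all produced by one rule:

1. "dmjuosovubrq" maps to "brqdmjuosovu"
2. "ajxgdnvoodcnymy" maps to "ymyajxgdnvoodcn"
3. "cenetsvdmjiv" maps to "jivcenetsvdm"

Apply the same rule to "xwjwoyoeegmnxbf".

Each output is the input with this applied: move the last 3 characters to the front (rotate right by 3).
Applying that to "xwjwoyoeegmnxbf" gives "xbfxwjwoyoeegmn".

xbfxwjwoyoeegmn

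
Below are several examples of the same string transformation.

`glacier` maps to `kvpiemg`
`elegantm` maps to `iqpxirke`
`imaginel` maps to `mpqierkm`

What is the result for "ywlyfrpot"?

cxasptcvj

The pattern: shift every letter 4 places forward in the alphabet (wrapping around), then take characters alternately from the front and the back (1st, last, 2nd, 2nd-last, ...).
"ywlyfrpot" → "capcjvtsx" → "cxasptcvj".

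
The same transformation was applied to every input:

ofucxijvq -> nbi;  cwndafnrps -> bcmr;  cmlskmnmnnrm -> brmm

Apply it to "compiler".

bod

In each case the input is transformed by: shift every letter 1 place backward in the alphabet (wrapping around), then keep one character in every 3, starting at position 1 (positions 1st, 4th, 7th, ...).
Applying both steps to "compiler": "bnlohkdq", then "bod".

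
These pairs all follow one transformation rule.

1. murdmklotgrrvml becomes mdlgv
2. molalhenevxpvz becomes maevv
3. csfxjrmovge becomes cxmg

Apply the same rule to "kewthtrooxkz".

ktrx

The transformation: keep one character in every 3, starting at position 1 (positions 1st, 4th, 7th, ...).
Doing the same to "kewthtrooxkz": "ktrx".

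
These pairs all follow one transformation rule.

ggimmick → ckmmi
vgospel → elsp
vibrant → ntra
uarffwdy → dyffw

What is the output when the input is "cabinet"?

The pattern: delete the first 3 characters, then move the last 2 characters to the front (rotate right by 2).
"cabinet" → "etin".

etin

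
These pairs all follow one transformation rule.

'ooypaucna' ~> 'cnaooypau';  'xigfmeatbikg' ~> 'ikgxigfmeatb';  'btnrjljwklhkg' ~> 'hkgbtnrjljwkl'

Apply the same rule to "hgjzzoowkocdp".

cdphgjzzoowko

In each case the input is transformed by: move the last 3 characters to the front (rotate right by 3).
Applying that to "hgjzzoowkocdp" gives "cdphgjzzoowko".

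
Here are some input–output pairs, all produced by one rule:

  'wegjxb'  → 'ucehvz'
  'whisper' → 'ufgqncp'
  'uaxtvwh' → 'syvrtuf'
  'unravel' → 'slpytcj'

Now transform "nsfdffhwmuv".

Rule — shift every letter 2 places backward in the alphabet (wrapping around).
Applying that to "nsfdffhwmuv" gives "lqdbddfukst".

lqdbddfukst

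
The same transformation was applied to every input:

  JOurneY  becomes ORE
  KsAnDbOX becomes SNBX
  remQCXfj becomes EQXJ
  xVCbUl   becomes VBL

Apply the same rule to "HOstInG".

OTN

Rule — keep every other character starting from the second (positions 2nd, 4th, 6th, ...), then convert every letter to uppercase.
On "HOstInG": the first step gives "Otn", and the second then gives "OTN".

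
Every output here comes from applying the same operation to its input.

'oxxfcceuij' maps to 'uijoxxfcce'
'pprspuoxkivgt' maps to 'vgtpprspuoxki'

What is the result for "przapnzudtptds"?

Looking at the pairs, the operation is to move the last 3 characters to the front (rotate right by 3).
On "przapnzudtptds" that produces "tdsprzapnzudtp".

tdsprzapnzudtp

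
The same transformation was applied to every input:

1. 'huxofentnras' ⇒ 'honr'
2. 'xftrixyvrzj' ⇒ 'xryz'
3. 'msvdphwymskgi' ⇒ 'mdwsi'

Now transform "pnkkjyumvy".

The transformation: keep one character in every 3, starting at position 1 (positions 1st, 4th, 7th, ...).
Doing the same to "pnkkjyumvy": "pkuy".

pkuy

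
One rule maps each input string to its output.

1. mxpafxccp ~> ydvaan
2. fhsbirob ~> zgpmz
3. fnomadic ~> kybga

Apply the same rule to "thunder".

What's happening: shift every letter 2 places backward in the alphabet (wrapping around), then delete the first 3 characters.
Applying that to "thunder" gives "lbcp".

lbcp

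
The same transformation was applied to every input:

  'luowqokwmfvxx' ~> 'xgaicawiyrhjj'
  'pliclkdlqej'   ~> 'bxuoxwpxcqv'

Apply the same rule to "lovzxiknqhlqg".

The transformation: shift every letter 12 places forward in the alphabet (wrapping around).
Applying that to "lovzxiknqhlqg" gives "xahljuwzctxcs".

xahljuwzctxcs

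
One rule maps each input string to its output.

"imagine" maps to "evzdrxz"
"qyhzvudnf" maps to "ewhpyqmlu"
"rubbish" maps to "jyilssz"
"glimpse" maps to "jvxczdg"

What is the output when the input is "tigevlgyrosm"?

jdkzxvmcxpif

Looking at the pairs, the operation is to move the last 2 characters to the front (rotate right by 2), then shift every letter 9 places backward in the alphabet (wrapping around).
Working it through for "tigevlgyrosm": intermediate "smtigevlgyro", final "jdkzxvmcxpif".
(Check on "imagine": → "neimagi" → "evzdrxz" ✓)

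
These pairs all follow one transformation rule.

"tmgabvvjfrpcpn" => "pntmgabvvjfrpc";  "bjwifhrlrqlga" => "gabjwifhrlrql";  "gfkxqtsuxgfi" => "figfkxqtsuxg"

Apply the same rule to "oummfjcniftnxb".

Looking at the pairs, the operation is to move the last 2 characters to the front (rotate right by 2).
Applying that to "oummfjcniftnxb" gives "xboummfjcniftn".

xboummfjcniftn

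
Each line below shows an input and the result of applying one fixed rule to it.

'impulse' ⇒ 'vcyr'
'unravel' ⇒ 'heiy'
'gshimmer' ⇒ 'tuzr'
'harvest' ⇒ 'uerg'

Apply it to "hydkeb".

uqr

The transformation: shift every letter 13 places forward in the alphabet (wrapping around) — i.e. ROT13, then keep every other character starting from the first (positions 1st, 3rd, 5th, ...).
"hydkeb" → "uqr".
(Check on "gshimmer": → "tfuvzzre" → "tuzr" ✓)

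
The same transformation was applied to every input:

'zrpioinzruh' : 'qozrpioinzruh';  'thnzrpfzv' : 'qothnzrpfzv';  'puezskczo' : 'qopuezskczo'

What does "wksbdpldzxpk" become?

In each case the input is transformed by: prepend "qo".
So "wksbdpldzxpk" becomes "qowksbdpldzxpk".

qowksbdpldzxpk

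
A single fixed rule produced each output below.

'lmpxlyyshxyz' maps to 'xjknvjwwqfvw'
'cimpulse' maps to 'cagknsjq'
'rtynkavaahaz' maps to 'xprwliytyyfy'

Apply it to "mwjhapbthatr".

In each case the input is transformed by: move the last character to the front, then shift every letter 2 places backward in the alphabet (wrapping around).
For "mwjhapbthatr", step one produces "rmwjhapbthat"; step two turns that into "pkuhfynzrfyr".

pkuhfynzrfyr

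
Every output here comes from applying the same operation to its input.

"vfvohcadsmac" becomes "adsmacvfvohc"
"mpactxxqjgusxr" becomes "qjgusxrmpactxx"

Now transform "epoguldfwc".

ldfwcepogu

Rule — swap the front and back halves of the string.
Applying that to "epoguldfwc" gives "ldfwcepogu".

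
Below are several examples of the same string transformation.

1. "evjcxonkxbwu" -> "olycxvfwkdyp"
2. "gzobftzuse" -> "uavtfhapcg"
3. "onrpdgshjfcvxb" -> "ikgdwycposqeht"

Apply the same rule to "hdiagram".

hsbniejb

Rule — shift every letter 1 place forward in the alphabet (wrapping around), then swap the front and back halves of the string.
So "hdiagram" becomes "hsbniejb".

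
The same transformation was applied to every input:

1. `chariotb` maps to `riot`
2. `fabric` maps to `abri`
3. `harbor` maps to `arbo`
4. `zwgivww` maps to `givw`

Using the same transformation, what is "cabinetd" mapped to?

What's happening: move the last character to the front, then keep only the last 4 characters.
For "cabinetd" the result is "inet".

inet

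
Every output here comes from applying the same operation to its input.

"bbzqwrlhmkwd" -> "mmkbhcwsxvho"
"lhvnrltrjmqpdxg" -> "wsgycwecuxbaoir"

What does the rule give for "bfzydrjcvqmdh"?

mqkjocungbxos

Looking at the pairs, the operation is to shift every letter 11 places forward in the alphabet (wrapping around).
"bfzydrjcvqmdh" → "mqkjocungbxos".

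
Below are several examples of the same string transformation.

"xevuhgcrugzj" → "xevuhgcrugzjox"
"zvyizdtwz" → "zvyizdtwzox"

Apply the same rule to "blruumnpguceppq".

In each case the input is transformed by: append "ox".
Doing the same to "blruumnpguceppq": "blruumnpguceppqox".

blruumnpguceppqox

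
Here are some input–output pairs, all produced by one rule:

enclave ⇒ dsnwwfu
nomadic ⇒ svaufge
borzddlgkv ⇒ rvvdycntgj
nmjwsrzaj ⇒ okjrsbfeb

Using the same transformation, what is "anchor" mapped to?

The pattern: shift every letter 8 places backward in the alphabet (wrapping around), then move the first 3 characters to the end (rotate left by 3).
"anchor" → "sfuzgj" → "zgjsfu".
(Check on "enclave": → "wfudsnw" → "dsnwwfu" ✓)

zgjsfu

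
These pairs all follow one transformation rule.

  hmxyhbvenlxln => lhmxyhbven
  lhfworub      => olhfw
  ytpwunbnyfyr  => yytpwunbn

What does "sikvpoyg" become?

Looking at the pairs, the operation is to delete the last 3 characters, then move the last character to the front.
Working it through for "sikvpoyg": intermediate "sikvp", final "psikv".
(Check on "lhfworub": → "lhfwo" → "olhfw" ✓)

psikv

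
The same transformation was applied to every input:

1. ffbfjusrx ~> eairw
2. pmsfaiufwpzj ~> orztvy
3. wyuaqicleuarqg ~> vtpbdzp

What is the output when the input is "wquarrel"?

Each output is the input with this applied: keep every other character starting from the first (positions 1st, 3rd, 5th, ...), then shift every letter 1 place backward in the alphabet (wrapping around).
On "wquarrel": the first step gives "wure", and the second then gives "vtqd".

vtqd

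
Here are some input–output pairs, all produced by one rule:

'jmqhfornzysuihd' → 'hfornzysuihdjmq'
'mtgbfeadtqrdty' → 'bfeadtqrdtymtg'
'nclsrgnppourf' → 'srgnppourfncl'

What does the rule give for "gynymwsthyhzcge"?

ymwsthyhzcgegyn

The rule is to move the first 3 characters to the end (rotate left by 3).
Doing the same to "gynymwsthyhzcge": "ymwsthyhzcgegyn".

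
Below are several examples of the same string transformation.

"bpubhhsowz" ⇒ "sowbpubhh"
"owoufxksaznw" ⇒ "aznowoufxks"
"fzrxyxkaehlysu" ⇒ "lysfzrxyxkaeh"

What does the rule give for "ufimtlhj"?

tlhufim

Each output is the input with this applied: delete the last character, then move the last 3 characters to the front (rotate right by 3).
Applying that to "ufimtlhj" gives "tlhufim".
(Check on "fzrxyxkaehlysu": → "fzrxyxkaehlys" → "lysfzrxyxkaeh" ✓)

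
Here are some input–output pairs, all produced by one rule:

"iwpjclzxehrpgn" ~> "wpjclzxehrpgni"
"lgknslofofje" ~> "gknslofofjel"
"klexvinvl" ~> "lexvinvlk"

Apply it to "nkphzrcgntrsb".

kphzrcgntrsbn

What's happening: move the first character to the end.
Doing the same to "nkphzrcgntrsb": "kphzrcgntrsbn".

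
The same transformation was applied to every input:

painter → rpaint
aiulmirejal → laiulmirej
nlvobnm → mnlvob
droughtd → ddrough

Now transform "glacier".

rglaci

The transformation: move the last character to the front, then delete the last character.
On "glacier": the first step gives "rglacie", and the second then gives "rglaci".
(Check on "nlvobnm": → "mnlvobn" → "mnlvob" ✓)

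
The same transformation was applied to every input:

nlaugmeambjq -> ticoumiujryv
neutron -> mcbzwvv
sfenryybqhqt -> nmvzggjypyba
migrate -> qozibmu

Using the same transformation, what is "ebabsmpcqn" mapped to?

jijauxkyvm

The transformation: move the first character to the end, then shift every letter 8 places forward in the alphabet (wrapping around).
On "ebabsmpcqn": the first step gives "babsmpcqne", and the second then gives "jijauxkyvm".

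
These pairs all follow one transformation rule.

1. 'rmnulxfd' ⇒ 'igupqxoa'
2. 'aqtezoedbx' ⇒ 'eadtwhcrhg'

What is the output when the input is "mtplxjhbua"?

Rule — shift every letter 3 places forward in the alphabet (wrapping around), then move the last 2 characters to the front (rotate right by 2).
Starting from "mtplxjhbua": after the first operation, "pwsoamkexd"; after the second, "xdpwsoamke".

xdpwsoamke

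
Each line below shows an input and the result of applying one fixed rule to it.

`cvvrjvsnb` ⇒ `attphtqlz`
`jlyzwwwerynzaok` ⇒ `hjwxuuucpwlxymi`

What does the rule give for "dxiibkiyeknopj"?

Rule — shift every letter 2 places backward in the alphabet (wrapping around).
Applying that to "dxiibkiyeknopj" gives "bvggzigwcilmnh".

bvggzigwcilmnh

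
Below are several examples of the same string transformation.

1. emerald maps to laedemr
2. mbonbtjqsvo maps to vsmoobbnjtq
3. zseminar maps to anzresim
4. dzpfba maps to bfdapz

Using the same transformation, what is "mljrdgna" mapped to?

In each case the input is transformed by: move the last 3 characters to the front (rotate right by 3), then swap each adjacent pair of characters (1↔2, 3↔4, ...).
"mljrdgna" → "gnamljrd" → "ngmajldr".

ngmajldr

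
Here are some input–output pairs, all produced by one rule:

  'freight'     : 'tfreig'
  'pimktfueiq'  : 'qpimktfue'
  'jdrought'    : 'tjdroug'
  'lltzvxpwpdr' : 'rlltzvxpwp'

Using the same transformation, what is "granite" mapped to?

egrani

Looking at the pairs, the operation is to move the last character to the front, then delete the last character.
Applying both steps to "granite": "egranit", then "egrani".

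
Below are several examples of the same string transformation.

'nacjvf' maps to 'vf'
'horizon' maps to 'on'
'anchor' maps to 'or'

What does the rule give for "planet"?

et

The pattern: keep only the last 2 characters.
Doing the same to "planet": "et".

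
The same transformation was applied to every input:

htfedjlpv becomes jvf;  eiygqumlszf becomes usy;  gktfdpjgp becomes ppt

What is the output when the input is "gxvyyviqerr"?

vev

Rule — keep one character in every 3, starting at position 3 (positions 3rd, 6th, 9th, ...), then move the first character to the end.
Starting from "gxvyyviqerr": after the first operation, "vve"; after the second, "vev".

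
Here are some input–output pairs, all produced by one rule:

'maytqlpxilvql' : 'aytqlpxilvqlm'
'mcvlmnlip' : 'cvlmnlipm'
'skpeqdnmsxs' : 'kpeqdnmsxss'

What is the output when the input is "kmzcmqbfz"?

What's happening: move the first character to the end.
"kmzcmqbfz" → "mzcmqbfzk".

mzcmqbfzk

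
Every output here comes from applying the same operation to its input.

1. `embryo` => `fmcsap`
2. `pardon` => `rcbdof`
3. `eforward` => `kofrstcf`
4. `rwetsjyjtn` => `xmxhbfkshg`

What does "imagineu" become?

wbsiwaou

Each output is the input with this applied: shift every letter 12 places backward in the alphabet (wrapping around), then swap the front and back halves of the string.
On "imagineu": the first step gives "waouwbsi", and the second then gives "wbsiwaou".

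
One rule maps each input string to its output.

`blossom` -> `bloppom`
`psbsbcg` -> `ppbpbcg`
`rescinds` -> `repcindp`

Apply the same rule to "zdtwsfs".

In each case the input is transformed by: replace every "s" with "p".
Applying that to "zdtwsfs" gives "zdtwpfp".

zdtwpfp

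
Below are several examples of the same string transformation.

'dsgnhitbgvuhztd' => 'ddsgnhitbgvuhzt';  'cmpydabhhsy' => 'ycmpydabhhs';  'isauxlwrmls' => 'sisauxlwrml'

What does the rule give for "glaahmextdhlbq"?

In each case the input is transformed by: move the last character to the front.
So "glaahmextdhlbq" becomes "qglaahmextdhlb".

qglaahmextdhlb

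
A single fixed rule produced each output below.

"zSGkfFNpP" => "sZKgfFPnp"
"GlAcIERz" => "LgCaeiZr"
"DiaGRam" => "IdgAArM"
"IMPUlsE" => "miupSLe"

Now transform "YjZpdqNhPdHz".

JyPzQDHnDpZh

Rule — flip the case of every letter, then swap each adjacent pair of characters (1↔2, 3↔4, ...).
"YjZpdqNhPdHz" → "yJzPDQnHpDhZ" → "JyPzQDHnDpZh".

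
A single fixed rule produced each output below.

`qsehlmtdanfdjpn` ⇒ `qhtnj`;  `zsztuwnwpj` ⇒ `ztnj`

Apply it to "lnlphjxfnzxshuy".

lpxzh

In each case the input is transformed by: keep one character in every 3, starting at position 1 (positions 1st, 4th, 7th, ...).
Doing the same to "lnlphjxfnzxshuy": "lpxzh".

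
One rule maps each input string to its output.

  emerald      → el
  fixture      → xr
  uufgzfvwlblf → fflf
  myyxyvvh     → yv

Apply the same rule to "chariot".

ao

The pattern: keep one character in every 3, starting at position 3 (positions 3rd, 6th, 9th, ...).
For "chariot" the result is "ao".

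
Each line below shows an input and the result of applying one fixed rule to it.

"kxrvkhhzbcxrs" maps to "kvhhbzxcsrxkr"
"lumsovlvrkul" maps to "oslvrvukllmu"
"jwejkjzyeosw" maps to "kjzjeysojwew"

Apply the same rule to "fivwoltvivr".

owtlivrvifv

In each case the input is transformed by: move the first 3 characters to the end (rotate left by 3), then swap each adjacent pair of characters (1↔2, 3↔4, ...).
Working it through for "fivwoltvivr": intermediate "woltvivrfiv", final "owtlivrvifv".
(Check on "kxrvkhhzbcxrs": → "vkhhzbcxrskxr" → "kvhhbzxcsrxkr" ✓)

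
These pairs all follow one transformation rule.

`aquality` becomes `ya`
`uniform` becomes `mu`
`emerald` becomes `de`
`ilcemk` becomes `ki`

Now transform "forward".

df

Looking at the pairs, the operation is to move the first character to the end, then keep only the last 2 characters.
So "forward" becomes "df".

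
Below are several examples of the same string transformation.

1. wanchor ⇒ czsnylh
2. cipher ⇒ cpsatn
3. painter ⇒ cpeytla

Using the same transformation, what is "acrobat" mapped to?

elmzcnl

Looking at the pairs, the operation is to shift every letter 11 places forward in the alphabet (wrapping around), then reverse the string.
Starting from "acrobat": after the first operation, "lnczmle"; after the second, "elmzcnl".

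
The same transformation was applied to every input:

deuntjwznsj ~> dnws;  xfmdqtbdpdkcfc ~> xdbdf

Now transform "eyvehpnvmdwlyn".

eendy

The transformation: keep one character in every 3, starting at position 1 (positions 1st, 4th, 7th, ...).
Doing the same to "eyvehpnvmdwlyn": "eendy".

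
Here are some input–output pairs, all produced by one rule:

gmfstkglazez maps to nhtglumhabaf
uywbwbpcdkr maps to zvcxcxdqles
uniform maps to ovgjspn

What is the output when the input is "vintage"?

Rule — swap each adjacent pair of characters (1↔2, 3↔4, ...), then shift every letter 1 place forward in the alphabet (wrapping around).
On "vintage": the first step gives "ivtngae", and the second then gives "jwuohbf".

jwuohbf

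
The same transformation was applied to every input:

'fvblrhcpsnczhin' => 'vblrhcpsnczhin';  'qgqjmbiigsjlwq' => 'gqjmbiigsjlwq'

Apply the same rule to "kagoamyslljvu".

agoamyslljvu

The transformation: delete the first character.
"kagoamyslljvu" → "agoamyslljvu".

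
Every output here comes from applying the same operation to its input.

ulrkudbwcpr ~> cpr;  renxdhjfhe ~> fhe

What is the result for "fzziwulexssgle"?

Each output is the input with this applied: keep only the last 3 characters.
For "fzziwulexssgle" the result is "gle".

gle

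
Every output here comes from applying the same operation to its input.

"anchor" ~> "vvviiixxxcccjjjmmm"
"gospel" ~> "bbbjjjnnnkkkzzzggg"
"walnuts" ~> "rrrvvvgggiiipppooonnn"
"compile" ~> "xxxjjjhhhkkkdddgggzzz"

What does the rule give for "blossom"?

In each case the input is transformed by: shift every letter 5 places backward in the alphabet (wrapping around), then repeat every character 3 times.
For "blossom", step one produces "wgjnnjh"; step two turns that into "wwwgggjjjnnnnnnjjjhhh".
(Check on "walnuts": → "rvgipon" → "rrrvvvgggiiipppooonnn" ✓)

wwwgggjjjnnnnnnjjjhhh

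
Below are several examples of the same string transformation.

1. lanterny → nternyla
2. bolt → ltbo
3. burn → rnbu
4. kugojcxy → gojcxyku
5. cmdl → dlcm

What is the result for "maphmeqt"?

phmeqtma

What's happening: move the first 2 characters to the end (rotate left by 2).
For "maphmeqt" the result is "phmeqtma".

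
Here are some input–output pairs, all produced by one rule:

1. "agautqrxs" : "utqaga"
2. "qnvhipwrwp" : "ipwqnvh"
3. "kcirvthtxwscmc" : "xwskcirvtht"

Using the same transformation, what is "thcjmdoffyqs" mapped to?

In each case the input is transformed by: delete the last 3 characters, then move the last 3 characters to the front (rotate right by 3).
Applying that to "thcjmdoffyqs" gives "offthcjmd".

offthcjmd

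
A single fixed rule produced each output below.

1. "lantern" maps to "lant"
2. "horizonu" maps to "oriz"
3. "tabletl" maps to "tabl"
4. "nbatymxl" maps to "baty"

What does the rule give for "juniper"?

juni

The pattern: move the last 3 characters to the front (rotate right by 3), then keep only the last 4 characters.
On "juniper" that produces "juni".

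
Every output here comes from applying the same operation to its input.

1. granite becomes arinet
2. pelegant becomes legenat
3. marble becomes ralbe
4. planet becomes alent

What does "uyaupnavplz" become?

aypuanpvzl

What's happening: delete the first character, then swap each adjacent pair of characters (1↔2, 3↔4, ...).
"uyaupnavplz" → "yaupnavplz" → "aypuanpvzl".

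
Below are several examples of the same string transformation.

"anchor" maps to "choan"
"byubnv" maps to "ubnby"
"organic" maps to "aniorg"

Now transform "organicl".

nicorga

Rule — delete the last character, then move the last 3 characters to the front (rotate right by 3).
Working it through for "organicl": intermediate "organic", final "nicorga".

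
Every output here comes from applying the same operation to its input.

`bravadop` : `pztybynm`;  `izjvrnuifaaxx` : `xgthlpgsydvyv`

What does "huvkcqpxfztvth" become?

The rule is to swap each adjacent pair of characters (1↔2, 3↔4, ...), then shift every letter 2 places backward in the alphabet (wrapping around).
For "huvkcqpxfztvth", step one produces "uhkvqcxpzfvtht"; step two turns that into "sfitoavnxdtrfr".

sfitoavnxdtrfr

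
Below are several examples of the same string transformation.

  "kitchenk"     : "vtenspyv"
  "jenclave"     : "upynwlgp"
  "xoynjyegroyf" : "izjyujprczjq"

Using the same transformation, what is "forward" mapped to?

The pattern: shift every letter 11 places forward in the alphabet (wrapping around).
Doing the same to "forward": "qzchlco".

qzchlco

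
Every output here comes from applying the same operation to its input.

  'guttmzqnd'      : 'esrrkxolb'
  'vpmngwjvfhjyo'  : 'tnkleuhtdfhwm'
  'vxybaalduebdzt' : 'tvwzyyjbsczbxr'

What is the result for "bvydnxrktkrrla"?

ztwblvpirippjy

Each output is the input with this applied: shift every letter 2 places backward in the alphabet (wrapping around).
Doing the same to "bvydnxrktkrrla": "ztwblvpirippjy".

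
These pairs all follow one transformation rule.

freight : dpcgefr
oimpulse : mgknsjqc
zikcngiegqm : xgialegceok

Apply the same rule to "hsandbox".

fqylbzmv

The transformation: shift every letter 2 places backward in the alphabet (wrapping around).
"hsandbox" → "fqylbzmv".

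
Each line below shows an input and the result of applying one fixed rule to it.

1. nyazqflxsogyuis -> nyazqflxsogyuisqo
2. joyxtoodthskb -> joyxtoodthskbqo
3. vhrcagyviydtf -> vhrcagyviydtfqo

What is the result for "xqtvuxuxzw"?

xqtvuxuxzwqo

Rule — append "qo".
Doing the same to "xqtvuxuxzw": "xqtvuxuxzwqo".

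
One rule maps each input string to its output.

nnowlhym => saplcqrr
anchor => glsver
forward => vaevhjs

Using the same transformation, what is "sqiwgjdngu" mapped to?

maknhrkywu

What's happening: move the first 2 characters to the end (rotate left by 2), then shift every letter 4 places forward in the alphabet (wrapping around).
Working it through for "sqiwgjdngu": intermediate "iwgjdngusq", final "maknhrkywu".
(Check on "forward": → "rwardfo" → "vaevhjs" ✓)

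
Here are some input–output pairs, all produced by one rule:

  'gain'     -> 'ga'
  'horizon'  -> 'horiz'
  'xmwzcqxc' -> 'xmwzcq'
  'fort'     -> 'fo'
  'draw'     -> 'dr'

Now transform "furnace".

Each output is the input with this applied: delete the last 2 characters.
"furnace" → "furna".

furna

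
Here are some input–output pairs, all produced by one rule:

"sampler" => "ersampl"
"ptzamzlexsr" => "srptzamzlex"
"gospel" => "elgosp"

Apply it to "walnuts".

Rule — move the last 2 characters to the front (rotate right by 2).
Applying that to "walnuts" gives "tswalnu".

tswalnu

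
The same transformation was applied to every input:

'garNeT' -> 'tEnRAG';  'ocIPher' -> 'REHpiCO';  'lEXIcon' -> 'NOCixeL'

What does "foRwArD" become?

The pattern: reverse the string, then flip the case of every letter.
Applying both steps to "foRwArD": "DrAwRof", then "dRaWrOF".

dRaWrOF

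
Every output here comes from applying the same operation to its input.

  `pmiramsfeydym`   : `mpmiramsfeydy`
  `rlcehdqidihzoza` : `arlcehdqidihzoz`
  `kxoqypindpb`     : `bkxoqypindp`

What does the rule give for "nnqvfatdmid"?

The rule is to move the last character to the front.
Applying that to "nnqvfatdmid" gives "dnnqvfatdmi".

dnnqvfatdmi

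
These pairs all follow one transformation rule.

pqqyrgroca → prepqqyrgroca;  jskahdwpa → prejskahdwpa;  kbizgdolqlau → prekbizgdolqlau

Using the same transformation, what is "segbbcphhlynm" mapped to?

presegbbcphhlynm

Looking at the pairs, the operation is to prepend "pre".
"segbbcphhlynm" → "presegbbcphhlynm".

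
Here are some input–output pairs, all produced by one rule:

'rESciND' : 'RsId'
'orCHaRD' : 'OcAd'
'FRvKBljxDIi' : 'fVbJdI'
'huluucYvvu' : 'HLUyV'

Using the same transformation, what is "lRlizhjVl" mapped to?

LLZJL

Each output is the input with this applied: flip the case of every letter, then keep every other character starting from the first (positions 1st, 3rd, 5th, ...).
So "lRlizhjVl" becomes "LLZJL".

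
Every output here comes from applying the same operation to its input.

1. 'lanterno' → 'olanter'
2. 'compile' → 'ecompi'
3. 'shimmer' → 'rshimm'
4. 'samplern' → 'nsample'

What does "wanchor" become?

In each case the input is transformed by: move the last 2 characters to the front (rotate right by 2), then delete the first character.
On "wanchor": the first step gives "orwanch", and the second then gives "rwanch".

rwanch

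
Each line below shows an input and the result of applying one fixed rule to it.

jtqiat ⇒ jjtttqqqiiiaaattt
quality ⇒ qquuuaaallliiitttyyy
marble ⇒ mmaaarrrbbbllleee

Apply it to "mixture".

mmiiixxxtttuuurrreee

The transformation: repeat every character 3 times, then delete the first character.
Starting from "mixture": after the first operation, "mmmiiixxxtttuuurrreee"; after the second, "mmiiixxxtttuuurrreee".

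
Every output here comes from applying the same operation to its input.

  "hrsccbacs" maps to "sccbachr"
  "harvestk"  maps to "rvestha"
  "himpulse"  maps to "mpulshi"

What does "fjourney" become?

Rule — delete the last character, then move the first 2 characters to the end (rotate left by 2).
Working it through for "fjourney": intermediate "fjourne", final "ournefj".
(Check on "himpulse": → "himpuls" → "mpulshi" ✓)

ournefj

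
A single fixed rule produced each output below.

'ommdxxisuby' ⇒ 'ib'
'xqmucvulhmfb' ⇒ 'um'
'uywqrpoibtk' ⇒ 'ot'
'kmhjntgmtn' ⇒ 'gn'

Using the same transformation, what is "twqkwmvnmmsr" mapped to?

vm

The pattern: keep one character in every 3, starting at position 1 (positions 1st, 4th, 7th, ...), then keep only the last 2 characters.
"twqkwmvnmmsr" → "tkvm" → "vm".
(Check on "xqmucvulhmfb": → "xuum" → "um" ✓)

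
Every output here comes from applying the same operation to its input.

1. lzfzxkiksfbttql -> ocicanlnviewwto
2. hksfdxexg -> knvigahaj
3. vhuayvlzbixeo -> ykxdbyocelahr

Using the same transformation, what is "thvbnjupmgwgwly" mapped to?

The pattern: shift every letter 3 places forward in the alphabet (wrapping around).
Doing the same to "thvbnjupmgwgwly": "wkyeqmxspjzjzob".

wkyeqmxspjzjzob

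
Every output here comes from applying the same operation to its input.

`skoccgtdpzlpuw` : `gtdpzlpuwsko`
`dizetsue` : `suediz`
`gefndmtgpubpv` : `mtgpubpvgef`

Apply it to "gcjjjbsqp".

bsqpgcj

Rule — move the first 3 characters to the end (rotate left by 3), then delete the first 2 characters.
Starting from "gcjjjbsqp": after the first operation, "jjbsqpgcj"; after the second, "bsqpgcj".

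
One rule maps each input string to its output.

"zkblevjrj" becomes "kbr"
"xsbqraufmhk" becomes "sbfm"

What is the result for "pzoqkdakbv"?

The rule is to swap each adjacent pair of characters (1↔2, 3↔4, ...), then keep one character in every 3, starting at position 1 (positions 1st, 4th, 7th, ...).
"pzoqkdakbv" → "zpqodkkavb" → "zokb".
(Check on "zkblevjrj": → "kzlbverjj" → "kbr" ✓)

zokb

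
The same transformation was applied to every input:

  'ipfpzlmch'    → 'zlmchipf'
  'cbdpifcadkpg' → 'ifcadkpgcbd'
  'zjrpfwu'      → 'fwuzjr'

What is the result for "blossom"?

somblo

Each output is the input with this applied: move the first 3 characters to the end (rotate left by 3), then delete the first character.
On "blossom": the first step gives "ssomblo", and the second then gives "somblo".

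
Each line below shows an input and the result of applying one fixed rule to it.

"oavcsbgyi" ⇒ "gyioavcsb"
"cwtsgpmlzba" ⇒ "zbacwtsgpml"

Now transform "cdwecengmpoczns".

znscdwecengmpoc

What's happening: move the last 3 characters to the front (rotate right by 3).
For "cdwecengmpoczns" the result is "znscdwecengmpoc".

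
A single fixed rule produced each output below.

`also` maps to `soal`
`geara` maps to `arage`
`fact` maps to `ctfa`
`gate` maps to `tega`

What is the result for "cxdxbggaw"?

Rule — move the first 2 characters to the end (rotate left by 2).
"cxdxbggaw" → "dxbggawcx".

dxbggawcx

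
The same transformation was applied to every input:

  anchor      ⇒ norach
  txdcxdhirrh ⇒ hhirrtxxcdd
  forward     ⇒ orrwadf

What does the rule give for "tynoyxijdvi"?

The rule is to sort the characters into alphabetical order, then move the first 3 characters to the end (rotate left by 3).
Starting from "tynoyxijdvi": after the first operation, "diijnotvxyy"; after the second, "jnotvxyydii".

jnotvxyydii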